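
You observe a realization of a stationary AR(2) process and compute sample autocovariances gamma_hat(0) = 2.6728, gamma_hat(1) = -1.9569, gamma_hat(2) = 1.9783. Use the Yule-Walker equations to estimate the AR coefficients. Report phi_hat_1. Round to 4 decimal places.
\hat\phi_{1} = -0.4100

The Yule-Walker equations for an AR(p) process read, in matrix form,
  Gamma_p phi = r_p,   with   (Gamma_p)_{ij} = gamma(|i - j|),
                       (r_p)_i = gamma(i),   i,j = 1..p.
Substitute the sample gammas (Toeplitz matrix and right-hand side of size 2):
  Gamma_p = [[2.6728, -1.9569], [-1.9569, 2.6728]]
  r_p     = [-1.9569, 1.9783]
Written out:
  2.6728 phi_1 - 1.9569 phi_2 = -1.9569
  -1.9569 phi_1 + 2.6728 phi_2 = 1.9783
Solve by Cramer's rule:
  det = gamma(0)^2 - gamma(1)^2 = (2.6728)^2 - (-1.9569)^2 = 7.14385984 - 3.82945761 = 3.31440223
  phi_hat_1 = [gamma(1) gamma(0) - gamma(1) gamma(2)] / det = [(-1.9569)(2.6728) - (-1.9569)(1.9783)] / 3.31440223 = -1.35906705 / 3.31440223 = -0.41
  phi_hat_2 = [gamma(0) gamma(2) - gamma(1)^2] / det = [(2.6728)(1.9783) - (-1.9569)^2] / 3.31440223 = 1.45814263 / 3.31440223 = 0.4399
So phi_hat = [-0.4100, 0.4399].
Therefore phi_hat_1 = -0.4100.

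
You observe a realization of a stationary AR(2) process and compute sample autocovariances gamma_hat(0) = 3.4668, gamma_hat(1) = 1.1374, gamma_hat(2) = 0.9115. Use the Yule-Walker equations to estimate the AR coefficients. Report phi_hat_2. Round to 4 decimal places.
\hat\phi_{2} = 0.1740

The Yule-Walker equations for an AR(p) process read, in matrix form,
  Gamma_p phi = r_p,   with   (Gamma_p)_{ij} = gamma(|i - j|),
                       (r_p)_i = gamma(i),   i,j = 1..p.
Substitute the sample gammas (Toeplitz matrix and right-hand side of size 2):
  Gamma_p = [[3.4668, 1.1374], [1.1374, 3.4668]]
  r_p     = [1.1374, 0.9115]
Written out:
  3.4668 phi_1 + 1.1374 phi_2 = 1.1374
  1.1374 phi_1 + 3.4668 phi_2 = 0.9115
Solve by Cramer's rule:
  det = gamma(0)^2 - gamma(1)^2 = (3.4668)^2 - (1.1374)^2 = 12.01870224 - 1.29367876 = 10.72502348
  phi_hat_1 = [gamma(1) gamma(0) - gamma(1) gamma(2)] / det = [(1.1374)(3.4668) - (1.1374)(0.9115)] / 10.72502348 = 2.90639822 / 10.72502348 = 0.271
  phi_hat_2 = [gamma(0) gamma(2) - gamma(1)^2] / det = [(3.4668)(0.9115) - (1.1374)^2] / 10.72502348 = 1.86630944 / 10.72502348 = 0.174
So phi_hat = [0.2710, 0.1740].
Therefore phi_hat_2 = 0.1740.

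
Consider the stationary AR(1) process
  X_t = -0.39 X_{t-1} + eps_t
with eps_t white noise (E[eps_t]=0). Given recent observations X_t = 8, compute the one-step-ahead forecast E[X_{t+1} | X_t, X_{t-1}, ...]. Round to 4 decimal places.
E[X_{t+1} \mid \mathcal F_t] = -3.1200

For an AR(p) model X_t = c + sum_i phi_i X_{t-i} + eps_t, the
one-step-ahead conditional mean is
  E[X_{t+1} | X_t, ...] = c + sum_i phi_i X_{t+1-i}.
Substitute known values:
  E[X_{t+1} | ...] = (-0.39) * (8)
                   = -3.1200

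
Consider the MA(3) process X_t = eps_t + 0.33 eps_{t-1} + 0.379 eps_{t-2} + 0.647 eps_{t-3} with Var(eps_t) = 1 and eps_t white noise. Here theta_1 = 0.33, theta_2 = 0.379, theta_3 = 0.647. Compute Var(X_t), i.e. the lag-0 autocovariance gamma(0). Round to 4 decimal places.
\gamma(0) = 1.6712

For an MA(q) process X_t = eps_t + sum_i theta_i eps_{t-i} with
Var(eps_t) = sigma^2, the variance is
  gamma(0) = sigma^2 * (1 + sum_i theta_i^2).
  sum_i theta_i^2 = (0.33)^2 + (0.379)^2 + (0.647)^2 = 0.1089 + 0.143641 + 0.418609 = 0.67115.
  gamma(0) = 1 * (1 + 0.67115) = 1 * 1.67115 = 1.67115, which rounds to 1.6712.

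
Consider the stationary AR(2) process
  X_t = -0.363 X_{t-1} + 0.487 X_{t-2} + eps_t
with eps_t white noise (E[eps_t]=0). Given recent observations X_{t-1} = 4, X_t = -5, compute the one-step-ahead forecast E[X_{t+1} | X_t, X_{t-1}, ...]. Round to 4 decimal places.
E[X_{t+1} \mid \mathcal F_t] = 3.7630

For an AR(p) model X_t = c + sum_i phi_i X_{t-i} + eps_t, the
one-step-ahead conditional mean is
  E[X_{t+1} | X_t, ...] = c + sum_i phi_i X_{t+1-i}.
Substitute known values:
  E[X_{t+1} | ...] = (-0.363) * (-5) + (0.487) * (4)
                   = 3.7630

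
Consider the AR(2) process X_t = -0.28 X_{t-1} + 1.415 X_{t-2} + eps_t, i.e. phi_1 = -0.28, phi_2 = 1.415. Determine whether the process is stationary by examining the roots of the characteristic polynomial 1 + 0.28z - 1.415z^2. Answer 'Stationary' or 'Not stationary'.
\text{Not stationary}

The AR(p) characteristic polynomial is P(z) = 1 + 0.28z - 1.415z^2.
Stationarity requires all roots to lie outside the unit circle, i.e. |z| > 1 for every root.
Set 1 + (0.28) z + (-1.415) z^2 = 0, i.e. a z^2 + b z + c = 0 with a = -1.415, b = 0.28, c = 1.
Discriminant D = b^2 - 4ac = (0.28)^2 - 4*(-1.415)*1 = 0.0784 - (-5.66) = 5.7384.
D >= 0, so the roots are real: z = (-b +/- sqrt(D)) / (2a) = (-0.28 +/- 2.395496) / (-2.83).
  z_1 = (-0.28 + 2.395496) / (-2.83) = -0.7475,   |z_1| = 0.7475.
  z_2 = (-0.28 - 2.395496) / (-2.83) = 0.9454,   |z_2| = 0.9454.
Moduli of all roots: 0.7475, 0.9454.
All moduli strictly greater than 1? No.
Verdict: Not stationary.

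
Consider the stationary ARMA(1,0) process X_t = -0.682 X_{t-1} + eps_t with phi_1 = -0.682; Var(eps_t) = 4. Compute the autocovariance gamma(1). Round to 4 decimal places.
\gamma(1) = -5.1002

Multiply the model equation by X_{t-k} and take expectations. With theta_0 = psi_0 = 1 and psi_j the MA(infinity) weights, this gives
  gamma(k) - sum_i phi_i gamma(k-i) = c_k,
  c_k = sigma^2 * sum_{j=k..q} theta_j psi_{j-k}   (c_k = 0 for k > q),
using gamma(-m) = gamma(m).
Pure AR (q = 0): c_0 = sigma^2 = 4, c_k = 0 for k >= 1.
Equations for k = 0 and k = 1 (AR order 1):
  gamma(0) = phi_1 gamma(1) + c_0
  gamma(1) = phi_1 gamma(0) + c_1
Substituting the second into the first: gamma(0) (1 - phi_1^2) = c_0 + phi_1 c_1, so
  gamma(0) = c_0 / (1 - phi_1^2) = 4 / (1 - (-0.682)^2) = 4 / 0.534876 = 7.478369.
  gamma(1) = phi_1 gamma(0) = (-0.682)(7.478369) = -5.100248.
Therefore gamma(1) = -5.1002 (to 4 decimal places).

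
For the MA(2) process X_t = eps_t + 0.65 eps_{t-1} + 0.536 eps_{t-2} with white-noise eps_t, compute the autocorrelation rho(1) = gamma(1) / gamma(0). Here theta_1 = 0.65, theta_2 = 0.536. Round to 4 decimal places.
\rho(1) = 0.5839

For an MA(q) process with theta_0 = 1, the autocovariance is
  gamma(k) = sigma^2 * sum_{i=0..q-k} theta_i * theta_{i+k},
and rho(k) = gamma(k) / gamma(0). Sigma^2 cancels.
  numerator   = (1)*(0.65) + (0.65)*(0.536) = 0.9984.
  denominator = (1)^2 + (0.65)^2 + (0.536)^2 = 1.709796.
  rho(1) = 0.9984 / 1.709796 = 0.5839.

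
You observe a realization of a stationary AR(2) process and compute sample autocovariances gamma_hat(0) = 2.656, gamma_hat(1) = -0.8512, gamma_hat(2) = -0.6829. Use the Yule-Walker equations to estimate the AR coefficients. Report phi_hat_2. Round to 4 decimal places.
\hat\phi_{2} = -0.4010

The Yule-Walker equations for an AR(p) process read, in matrix form,
  Gamma_p phi = r_p,   with   (Gamma_p)_{ij} = gamma(|i - j|),
                       (r_p)_i = gamma(i),   i,j = 1..p.
Substitute the sample gammas (Toeplitz matrix and right-hand side of size 2):
  Gamma_p = [[2.656, -0.8512], [-0.8512, 2.656]]
  r_p     = [-0.8512, -0.6829]
Written out:
  2.656 phi_1 - 0.8512 phi_2 = -0.8512
  -0.8512 phi_1 + 2.656 phi_2 = -0.6829
Solve by Cramer's rule:
  det = gamma(0)^2 - gamma(1)^2 = (2.656)^2 - (-0.8512)^2 = 7.054336 - 0.72454144 = 6.32979456
  phi_hat_1 = [gamma(1) gamma(0) - gamma(1) gamma(2)] / det = [(-0.8512)(2.656) - (-0.8512)(-0.6829)] / 6.32979456 = -2.84207168 / 6.32979456 = -0.449
  phi_hat_2 = [gamma(0) gamma(2) - gamma(1)^2] / det = [(2.656)(-0.6829) - (-0.8512)^2] / 6.32979456 = -2.53832384 / 6.32979456 = -0.401
So phi_hat = [-0.4490, -0.4010].
Therefore phi_hat_2 = -0.4010.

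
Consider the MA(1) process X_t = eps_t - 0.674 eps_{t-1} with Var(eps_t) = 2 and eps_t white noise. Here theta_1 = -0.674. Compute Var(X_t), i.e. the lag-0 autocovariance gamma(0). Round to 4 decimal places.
\gamma(0) = 2.9086

For an MA(q) process X_t = eps_t + sum_i theta_i eps_{t-i} with
Var(eps_t) = sigma^2, the variance is
  gamma(0) = sigma^2 * (1 + sum_i theta_i^2).
  sum_i theta_i^2 = (-0.674)^2 = 0.454276.
  gamma(0) = 2 * (1 + 0.454276) = 2 * 1.454276 = 2.908552, which rounds to 2.9086.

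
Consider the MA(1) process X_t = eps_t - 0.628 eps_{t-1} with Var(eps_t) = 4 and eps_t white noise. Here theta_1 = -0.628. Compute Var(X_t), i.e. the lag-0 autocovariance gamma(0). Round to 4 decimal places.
\gamma(0) = 5.5775

For an MA(q) process X_t = eps_t + sum_i theta_i eps_{t-i} with
Var(eps_t) = sigma^2, the variance is
  gamma(0) = sigma^2 * (1 + sum_i theta_i^2).
  sum_i theta_i^2 = (-0.628)^2 = 0.394384.
  gamma(0) = 4 * (1 + 0.394384) = 4 * 1.394384 = 5.577536, which rounds to 5.5775.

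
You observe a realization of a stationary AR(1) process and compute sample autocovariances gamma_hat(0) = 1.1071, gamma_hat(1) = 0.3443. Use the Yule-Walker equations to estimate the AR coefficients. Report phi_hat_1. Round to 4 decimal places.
\hat\phi_{1} = 0.3110

The Yule-Walker equations for an AR(p) process read, in matrix form,
  Gamma_p phi = r_p,   with   (Gamma_p)_{ij} = gamma(|i - j|),
                       (r_p)_i = gamma(i),   i,j = 1..p.
Substitute the sample gammas (Toeplitz matrix and right-hand side of size 1):
  Gamma_p = [[1.1071]]
  r_p     = [0.3443]
With p = 1 this is the single equation gamma(0) phi_1 = gamma(1):
  phi_hat_1 = gamma(1) / gamma(0) = 0.3443 / 1.1071 = 0.3110.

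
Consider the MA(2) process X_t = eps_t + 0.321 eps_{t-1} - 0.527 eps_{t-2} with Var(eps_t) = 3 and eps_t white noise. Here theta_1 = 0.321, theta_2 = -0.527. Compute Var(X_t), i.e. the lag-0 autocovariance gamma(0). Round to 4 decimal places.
\gamma(0) = 4.1423

For an MA(q) process X_t = eps_t + sum_i theta_i eps_{t-i} with
Var(eps_t) = sigma^2, the variance is
  gamma(0) = sigma^2 * (1 + sum_i theta_i^2).
  sum_i theta_i^2 = (0.321)^2 + (-0.527)^2 = 0.103041 + 0.277729 = 0.38077.
  gamma(0) = 3 * (1 + 0.38077) = 3 * 1.38077 = 4.14231, which rounds to 4.1423.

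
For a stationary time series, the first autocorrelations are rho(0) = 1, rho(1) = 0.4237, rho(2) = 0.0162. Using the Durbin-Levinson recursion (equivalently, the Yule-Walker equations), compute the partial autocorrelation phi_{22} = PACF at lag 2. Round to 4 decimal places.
\phi_{22} = -0.1991

The PACF at lag k is phi_{kk}, the last component of the solution
to the Yule-Walker system G_k phi = r_k where
  (G_k)_{ij} = rho(|i - j|), (r_k)_i = rho(i), i,j = 1..k.
Equivalently, Durbin-Levinson gives phi_{kk} iteratively:
  phi_{11} = rho(1)
  phi_{kk} = [rho(k) - sum_{j=1..k-1} phi_{k-1,j} rho(k-j)]
            / [1 - sum_{j=1..k-1} phi_{k-1,j} rho(j)],
  phi_{k,j} = phi_{k-1,j} - phi_{kk} phi_{k-1,k-j},  j = 1..k-1.
Step k = 1:
  phi_11 = rho(1) = 0.4237.
Step k = 2:
  phi_22 = [rho(2) - phi_11 rho(1)] / [1 - phi_11 rho(1)] = [0.0162 - (0.4237)(0.4237)] / [1 - (0.4237)(0.4237)]
         = -0.16332169 / 0.82047831 = -0.1991.
Therefore phi_{22} = -0.1991.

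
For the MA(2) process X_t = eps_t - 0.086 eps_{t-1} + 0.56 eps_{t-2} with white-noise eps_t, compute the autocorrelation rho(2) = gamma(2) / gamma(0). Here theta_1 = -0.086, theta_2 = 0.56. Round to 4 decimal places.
\rho(2) = 0.4239

For an MA(q) process with theta_0 = 1, the autocovariance is
  gamma(k) = sigma^2 * sum_{i=0..q-k} theta_i * theta_{i+k},
and rho(k) = gamma(k) / gamma(0). Sigma^2 cancels.
  numerator   = (1)*(0.56) = 0.56.
  denominator = (1)^2 + (-0.086)^2 + (0.56)^2 = 1.320996.
  rho(2) = 0.56 / 1.320996 = 0.4239.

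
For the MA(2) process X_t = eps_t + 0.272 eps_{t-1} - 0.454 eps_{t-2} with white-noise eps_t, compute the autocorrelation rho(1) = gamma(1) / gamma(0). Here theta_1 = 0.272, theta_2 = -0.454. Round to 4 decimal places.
\rho(1) = 0.1160

For an MA(q) process with theta_0 = 1, the autocovariance is
  gamma(k) = sigma^2 * sum_{i=0..q-k} theta_i * theta_{i+k},
and rho(k) = gamma(k) / gamma(0). Sigma^2 cancels.
  numerator   = (1)*(0.272) + (0.272)*(-0.454) = 0.148512.
  denominator = (1)^2 + (0.272)^2 + (-0.454)^2 = 1.2801.
  rho(1) = 0.148512 / 1.2801 = 0.1160.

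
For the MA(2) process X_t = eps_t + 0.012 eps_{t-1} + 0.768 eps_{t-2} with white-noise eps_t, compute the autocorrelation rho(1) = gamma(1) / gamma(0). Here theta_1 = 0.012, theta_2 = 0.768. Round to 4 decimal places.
\rho(1) = 0.0133

For an MA(q) process with theta_0 = 1, the autocovariance is
  gamma(k) = sigma^2 * sum_{i=0..q-k} theta_i * theta_{i+k},
and rho(k) = gamma(k) / gamma(0). Sigma^2 cancels.
  numerator   = (1)*(0.012) + (0.012)*(0.768) = 0.021216.
  denominator = (1)^2 + (0.012)^2 + (0.768)^2 = 1.589968.
  rho(1) = 0.021216 / 1.589968 = 0.0133.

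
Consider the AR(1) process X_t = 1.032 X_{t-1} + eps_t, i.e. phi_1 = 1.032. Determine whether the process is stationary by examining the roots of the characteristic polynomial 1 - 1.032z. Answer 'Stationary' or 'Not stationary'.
\text{Not stationary}

The AR(p) characteristic polynomial is P(z) = 1 - 1.032z.
Stationarity requires all roots to lie outside the unit circle, i.e. |z| > 1 for every root.
This is linear in z: 1 + (-1.032) z = 0  =>  z = -1/(-1.032) = 0.968992,  |z| = 0.968992.
Moduli of all roots: 0.9690.
All moduli strictly greater than 1? No.
Verdict: Not stationary.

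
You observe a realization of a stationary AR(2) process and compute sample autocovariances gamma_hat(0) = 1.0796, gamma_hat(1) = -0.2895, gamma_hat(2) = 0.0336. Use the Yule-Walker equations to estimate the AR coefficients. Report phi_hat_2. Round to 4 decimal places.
\hat\phi_{2} = -0.0439

The Yule-Walker equations for an AR(p) process read, in matrix form,
  Gamma_p phi = r_p,   with   (Gamma_p)_{ij} = gamma(|i - j|),
                       (r_p)_i = gamma(i),   i,j = 1..p.
Substitute the sample gammas (Toeplitz matrix and right-hand side of size 2):
  Gamma_p = [[1.0796, -0.2895], [-0.2895, 1.0796]]
  r_p     = [-0.2895, 0.0336]
Written out:
  1.0796 phi_1 - 0.2895 phi_2 = -0.2895
  -0.2895 phi_1 + 1.0796 phi_2 = 0.0336
Solve by Cramer's rule:
  det = gamma(0)^2 - gamma(1)^2 = (1.0796)^2 - (-0.2895)^2 = 1.16553616 - 0.08381025 = 1.08172591
  phi_hat_1 = [gamma(1) gamma(0) - gamma(1) gamma(2)] / det = [(-0.2895)(1.0796) - (-0.2895)(0.0336)] / 1.08172591 = -0.302817 / 1.08172591 = -0.2799
  phi_hat_2 = [gamma(0) gamma(2) - gamma(1)^2] / det = [(1.0796)(0.0336) - (-0.2895)^2] / 1.08172591 = -0.04753569 / 1.08172591 = -0.0439
So phi_hat = [-0.2799, -0.0439].
Therefore phi_hat_2 = -0.0439.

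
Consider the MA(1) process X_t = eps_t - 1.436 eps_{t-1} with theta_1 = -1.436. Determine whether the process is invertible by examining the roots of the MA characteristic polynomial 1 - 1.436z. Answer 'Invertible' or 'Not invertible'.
\text{Not invertible}

The MA(q) characteristic polynomial is P(z) = 1 - 1.436z.
Invertibility requires all roots to lie outside the unit circle, i.e. |z| > 1 for every root.
This is linear in z: 1 + (-1.436) z = 0  =>  z = -1/(-1.436) = 0.696379,  |z| = 0.696379.
Moduli of all roots: 0.6964.
All moduli strictly greater than 1? No.
Verdict: Not invertible.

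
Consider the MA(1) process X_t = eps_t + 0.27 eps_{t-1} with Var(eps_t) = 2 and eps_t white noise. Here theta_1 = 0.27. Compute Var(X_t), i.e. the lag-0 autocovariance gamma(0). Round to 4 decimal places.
\gamma(0) = 2.1458

For an MA(q) process X_t = eps_t + sum_i theta_i eps_{t-i} with
Var(eps_t) = sigma^2, the variance is
  gamma(0) = sigma^2 * (1 + sum_i theta_i^2).
  sum_i theta_i^2 = (0.27)^2 = 0.0729.
  gamma(0) = 2 * (1 + 0.0729) = 2 * 1.0729 = 2.1458.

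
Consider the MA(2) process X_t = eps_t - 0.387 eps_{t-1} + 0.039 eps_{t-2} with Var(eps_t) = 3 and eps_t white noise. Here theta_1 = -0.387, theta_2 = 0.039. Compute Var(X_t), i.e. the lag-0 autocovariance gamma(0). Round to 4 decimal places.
\gamma(0) = 3.4539

For an MA(q) process X_t = eps_t + sum_i theta_i eps_{t-i} with
Var(eps_t) = sigma^2, the variance is
  gamma(0) = sigma^2 * (1 + sum_i theta_i^2).
  sum_i theta_i^2 = (-0.387)^2 + (0.039)^2 = 0.149769 + 0.001521 = 0.15129.
  gamma(0) = 3 * (1 + 0.15129) = 3 * 1.15129 = 3.45387, which rounds to 3.4539.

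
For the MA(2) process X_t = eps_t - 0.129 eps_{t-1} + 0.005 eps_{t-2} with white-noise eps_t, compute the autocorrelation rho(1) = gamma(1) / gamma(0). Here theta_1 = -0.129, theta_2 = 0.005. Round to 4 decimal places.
\rho(1) = -0.1275

For an MA(q) process with theta_0 = 1, the autocovariance is
  gamma(k) = sigma^2 * sum_{i=0..q-k} theta_i * theta_{i+k},
and rho(k) = gamma(k) / gamma(0). Sigma^2 cancels.
  numerator   = (1)*(-0.129) + (-0.129)*(0.005) = -0.129645.
  denominator = (1)^2 + (-0.129)^2 + (0.005)^2 = 1.016666.
  rho(1) = -0.129645 / 1.016666 = -0.1275.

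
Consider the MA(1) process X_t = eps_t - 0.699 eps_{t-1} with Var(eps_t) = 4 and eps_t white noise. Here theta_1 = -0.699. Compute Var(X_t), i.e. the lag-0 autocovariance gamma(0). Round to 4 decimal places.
\gamma(0) = 5.9544

For an MA(q) process X_t = eps_t + sum_i theta_i eps_{t-i} with
Var(eps_t) = sigma^2, the variance is
  gamma(0) = sigma^2 * (1 + sum_i theta_i^2).
  sum_i theta_i^2 = (-0.699)^2 = 0.488601.
  gamma(0) = 4 * (1 + 0.488601) = 4 * 1.488601 = 5.954404, which rounds to 5.9544.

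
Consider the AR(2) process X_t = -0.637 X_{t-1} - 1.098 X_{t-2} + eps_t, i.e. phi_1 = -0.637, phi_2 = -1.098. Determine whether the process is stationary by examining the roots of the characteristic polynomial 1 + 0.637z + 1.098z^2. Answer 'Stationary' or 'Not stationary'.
\text{Not stationary}

The AR(p) characteristic polynomial is P(z) = 1 + 0.637z + 1.098z^2.
Stationarity requires all roots to lie outside the unit circle, i.e. |z| > 1 for every root.
Set 1 + (0.637) z + (1.098) z^2 = 0, i.e. a z^2 + b z + c = 0 with a = 1.098, b = 0.637, c = 1.
Discriminant D = b^2 - 4ac = (0.637)^2 - 4*(1.098)*1 = 0.405769 - (4.392) = -3.986231.
D < 0, so the roots are the complex-conjugate pair z = (-b +/- i sqrt(-D)) / (2a) = -0.2901 +/- 0.9092i.
For a conjugate pair |z|^2 = z * conj(z) = (product of roots) = c/a = 1/(1.098) = 0.910747, so |z| = sqrt(0.910747) = 0.9543 for both roots.
Moduli of all roots: 0.9543, 0.9543.
All moduli strictly greater than 1? No.
Verdict: Not stationary.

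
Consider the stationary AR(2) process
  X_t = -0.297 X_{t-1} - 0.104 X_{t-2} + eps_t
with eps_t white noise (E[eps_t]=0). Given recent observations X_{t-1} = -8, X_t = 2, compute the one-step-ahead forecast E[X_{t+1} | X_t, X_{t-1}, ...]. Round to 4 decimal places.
E[X_{t+1} \mid \mathcal F_t] = 0.2380

For an AR(p) model X_t = c + sum_i phi_i X_{t-i} + eps_t, the
one-step-ahead conditional mean is
  E[X_{t+1} | X_t, ...] = c + sum_i phi_i X_{t+1-i}.
Substitute known values:
  E[X_{t+1} | ...] = (-0.297) * (2) + (-0.104) * (-8)
                   = 0.2380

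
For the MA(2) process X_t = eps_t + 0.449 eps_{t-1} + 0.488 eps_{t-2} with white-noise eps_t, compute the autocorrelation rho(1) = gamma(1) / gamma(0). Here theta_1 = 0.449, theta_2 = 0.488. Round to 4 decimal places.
\rho(1) = 0.4640

For an MA(q) process with theta_0 = 1, the autocovariance is
  gamma(k) = sigma^2 * sum_{i=0..q-k} theta_i * theta_{i+k},
and rho(k) = gamma(k) / gamma(0). Sigma^2 cancels.
  numerator   = (1)*(0.449) + (0.449)*(0.488) = 0.668112.
  denominator = (1)^2 + (0.449)^2 + (0.488)^2 = 1.439745.
  rho(1) = 0.668112 / 1.439745 = 0.4640.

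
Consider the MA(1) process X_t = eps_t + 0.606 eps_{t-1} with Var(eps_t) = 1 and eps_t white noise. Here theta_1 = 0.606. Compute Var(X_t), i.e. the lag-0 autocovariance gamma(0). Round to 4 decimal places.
\gamma(0) = 1.3672

For an MA(q) process X_t = eps_t + sum_i theta_i eps_{t-i} with
Var(eps_t) = sigma^2, the variance is
  gamma(0) = sigma^2 * (1 + sum_i theta_i^2).
  sum_i theta_i^2 = (0.606)^2 = 0.367236.
  gamma(0) = 1 * (1 + 0.367236) = 1 * 1.367236 = 1.367236, which rounds to 1.3672.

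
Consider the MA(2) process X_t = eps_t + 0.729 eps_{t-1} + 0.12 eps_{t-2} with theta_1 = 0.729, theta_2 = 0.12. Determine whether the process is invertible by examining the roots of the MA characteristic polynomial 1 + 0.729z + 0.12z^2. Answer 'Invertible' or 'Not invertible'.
\text{Invertible}

The MA(q) characteristic polynomial is P(z) = 1 + 0.729z + 0.12z^2.
Invertibility requires all roots to lie outside the unit circle, i.e. |z| > 1 for every root.
Set 1 + (0.729) z + (0.12) z^2 = 0, i.e. a z^2 + b z + c = 0 with a = 0.12, b = 0.729, c = 1.
Discriminant D = b^2 - 4ac = (0.729)^2 - 4*(0.12)*1 = 0.531441 - (0.48) = 0.051441.
D >= 0, so the roots are real: z = (-b +/- sqrt(D)) / (2a) = (-0.729 +/- 0.226806) / (0.24).
  z_1 = (-0.729 + 0.226806) / (0.24) = -2.0925,   |z_1| = 2.0925.
  z_2 = (-0.729 - 0.226806) / (0.24) = -3.9825,   |z_2| = 3.9825.
Moduli of all roots: 2.0925, 3.9825.
All moduli strictly greater than 1? Yes.
Verdict: Invertible.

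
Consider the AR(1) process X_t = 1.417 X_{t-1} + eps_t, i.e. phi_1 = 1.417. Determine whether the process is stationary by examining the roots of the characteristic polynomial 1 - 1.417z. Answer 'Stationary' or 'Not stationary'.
\text{Not stationary}

The AR(p) characteristic polynomial is P(z) = 1 - 1.417z.
Stationarity requires all roots to lie outside the unit circle, i.e. |z| > 1 for every root.
This is linear in z: 1 + (-1.417) z = 0  =>  z = -1/(-1.417) = 0.705716,  |z| = 0.705716.
Moduli of all roots: 0.7057.
All moduli strictly greater than 1? No.
Verdict: Not stationary.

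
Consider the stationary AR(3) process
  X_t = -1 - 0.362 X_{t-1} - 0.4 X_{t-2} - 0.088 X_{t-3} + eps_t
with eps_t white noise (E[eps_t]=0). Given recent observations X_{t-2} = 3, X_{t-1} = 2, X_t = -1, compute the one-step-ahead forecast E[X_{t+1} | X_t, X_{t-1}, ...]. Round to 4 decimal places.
E[X_{t+1} \mid \mathcal F_t] = -1.7020

For an AR(p) model X_t = c + sum_i phi_i X_{t-i} + eps_t, the
one-step-ahead conditional mean is
  E[X_{t+1} | X_t, ...] = c + sum_i phi_i X_{t+1-i}.
Substitute known values:
  E[X_{t+1} | ...] = -1 + (-0.362) * (-1) + (-0.4) * (2) + (-0.088) * (3)
                   = -1.7020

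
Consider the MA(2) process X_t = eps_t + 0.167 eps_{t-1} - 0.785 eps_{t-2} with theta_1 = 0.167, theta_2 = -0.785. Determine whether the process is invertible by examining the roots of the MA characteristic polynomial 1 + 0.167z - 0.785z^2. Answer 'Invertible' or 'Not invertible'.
\text{Invertible}

The MA(q) characteristic polynomial is P(z) = 1 + 0.167z - 0.785z^2.
Invertibility requires all roots to lie outside the unit circle, i.e. |z| > 1 for every root.
Set 1 + (0.167) z + (-0.785) z^2 = 0, i.e. a z^2 + b z + c = 0 with a = -0.785, b = 0.167, c = 1.
Discriminant D = b^2 - 4ac = (0.167)^2 - 4*(-0.785)*1 = 0.027889 - (-3.14) = 3.167889.
D >= 0, so the roots are real: z = (-b +/- sqrt(D)) / (2a) = (-0.167 +/- 1.779856) / (-1.57).
  z_1 = (-0.167 + 1.779856) / (-1.57) = -1.0273,   |z_1| = 1.0273.
  z_2 = (-0.167 - 1.779856) / (-1.57) = 1.24,   |z_2| = 1.24.
Moduli of all roots: 1.0273, 1.2400.
All moduli strictly greater than 1? Yes.
Verdict: Invertible.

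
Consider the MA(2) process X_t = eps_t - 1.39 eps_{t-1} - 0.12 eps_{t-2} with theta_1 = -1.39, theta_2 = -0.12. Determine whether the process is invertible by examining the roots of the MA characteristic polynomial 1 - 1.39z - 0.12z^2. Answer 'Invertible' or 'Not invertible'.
\text{Not invertible}

The MA(q) characteristic polynomial is P(z) = 1 - 1.39z - 0.12z^2.
Invertibility requires all roots to lie outside the unit circle, i.e. |z| > 1 for every root.
Set 1 + (-1.39) z + (-0.12) z^2 = 0, i.e. a z^2 + b z + c = 0 with a = -0.12, b = -1.39, c = 1.
Discriminant D = b^2 - 4ac = (-1.39)^2 - 4*(-0.12)*1 = 1.9321 - (-0.48) = 2.4121.
D >= 0, so the roots are real: z = (-b +/- sqrt(D)) / (2a) = (1.39 +/- 1.553094) / (-0.24).
  z_1 = (1.39 + 1.553094) / (-0.24) = -12.2629,   |z_1| = 12.2629.
  z_2 = (1.39 - 1.553094) / (-0.24) = 0.6796,   |z_2| = 0.6796.
Moduli of all roots: 12.2629, 0.6796.
All moduli strictly greater than 1? No.
Verdict: Not invertible.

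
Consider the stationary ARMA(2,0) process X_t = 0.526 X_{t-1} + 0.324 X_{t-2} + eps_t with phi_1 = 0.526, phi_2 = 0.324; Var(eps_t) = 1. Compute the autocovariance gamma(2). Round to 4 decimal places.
\gamma(2) = 2.0765

Multiply the model equation by X_{t-k} and take expectations. With theta_0 = psi_0 = 1 and psi_j the MA(infinity) weights, this gives
  gamma(k) - sum_i phi_i gamma(k-i) = c_k,
  c_k = sigma^2 * sum_{j=k..q} theta_j psi_{j-k}   (c_k = 0 for k > q),
using gamma(-m) = gamma(m).
Pure AR (q = 0): c_0 = sigma^2 = 1, c_k = 0 for k >= 1.
Equations for k = 0, 1, 2 (AR order 2, c_2 = 0):
  (E0) gamma(0) = phi_1 gamma(1) + phi_2 gamma(2) + c_0
  (E1) gamma(1) = phi_1 gamma(0) + phi_2 gamma(1) + c_1
  (E2) gamma(2) = phi_1 gamma(1) + phi_2 gamma(0)
From (E1): gamma(1) = A gamma(0) + B with
  A = phi_1 / (1 - phi_2) = 0.526 / 0.676 = 0.778107,   B = c_1 / (1 - phi_2) = 0 / 0.676 = 0.
Insert (E2) into (E0): gamma(0) (1 - phi_2^2) = phi_1 (1 + phi_2) gamma(1) + c_0.
  phi_1 (1 + phi_2) = (0.526)(1.324) = 0.696424,   1 - phi_2^2 = 0.895024.
Replace gamma(1) by A gamma(0) + B and collect gamma(0):
  gamma(0) [0.895024 - (0.696424)(0.778107)] = c_0 = 1
  gamma(0) * 0.353132 = 1
  gamma(0) = 1 / 0.353132 = 2.831803.
  gamma(1) = A gamma(0) = (0.778107)(2.831803) = 2.203444.
  gamma(2) = phi_1 gamma(1) + phi_2 gamma(0) = (0.526)(2.203444) + (0.324)(2.831803) = 2.076516.
Therefore gamma(2) = 2.0765 (to 4 decimal places).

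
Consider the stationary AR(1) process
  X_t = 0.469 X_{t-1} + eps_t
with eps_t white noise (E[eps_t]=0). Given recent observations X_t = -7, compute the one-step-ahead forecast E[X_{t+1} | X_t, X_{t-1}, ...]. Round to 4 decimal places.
E[X_{t+1} \mid \mathcal F_t] = -3.2830

For an AR(p) model X_t = c + sum_i phi_i X_{t-i} + eps_t, the
one-step-ahead conditional mean is
  E[X_{t+1} | X_t, ...] = c + sum_i phi_i X_{t+1-i}.
Substitute known values:
  E[X_{t+1} | ...] = (0.469) * (-7)
                   = -3.2830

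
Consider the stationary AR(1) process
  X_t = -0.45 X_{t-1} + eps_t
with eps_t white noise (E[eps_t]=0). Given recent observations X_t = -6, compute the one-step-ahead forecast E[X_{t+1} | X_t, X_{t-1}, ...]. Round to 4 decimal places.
E[X_{t+1} \mid \mathcal F_t] = 2.7000

For an AR(p) model X_t = c + sum_i phi_i X_{t-i} + eps_t, the
one-step-ahead conditional mean is
  E[X_{t+1} | X_t, ...] = c + sum_i phi_i X_{t+1-i}.
Substitute known values:
  E[X_{t+1} | ...] = (-0.45) * (-6)
                   = 2.7000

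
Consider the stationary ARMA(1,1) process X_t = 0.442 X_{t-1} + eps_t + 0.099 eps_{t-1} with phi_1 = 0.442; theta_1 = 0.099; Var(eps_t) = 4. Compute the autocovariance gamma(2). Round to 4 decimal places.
\gamma(2) = 1.2407

Multiply the model equation by X_{t-k} and take expectations. With theta_0 = psi_0 = 1 and psi_j the MA(infinity) weights, this gives
  gamma(k) - sum_i phi_i gamma(k-i) = c_k,
  c_k = sigma^2 * sum_{j=k..q} theta_j psi_{j-k}   (c_k = 0 for k > q),
using gamma(-m) = gamma(m).
psi-weights needed (psi_j = theta_j + sum_i phi_i psi_{j-i}):
  psi_1 = theta_1 + phi_1 = 0.099 + (0.442) = 0.541
Right-hand sides:
  c_0 = sigma^2 (1 + theta_1 psi_1) = 4 * (1 + (0.099)(0.541)) = 4 * 1.053559 = 4.214236
  c_1 = sigma^2 theta_1 = 4 * (0.099) = 0.396
  c_2 = 0
Equations for k = 0 and k = 1 (AR order 1):
  gamma(0) = phi_1 gamma(1) + c_0
  gamma(1) = phi_1 gamma(0) + c_1
Substituting the second into the first: gamma(0) (1 - phi_1^2) = c_0 + phi_1 c_1, so
  gamma(0) = (c_0 + phi_1 c_1) / (1 - phi_1^2) = (4.214236 + (0.442)(0.396)) / (1 - (0.442)^2) = 4.389268 / 0.804636 = 5.454973.
  gamma(1) = phi_1 gamma(0) + c_1 = (0.442)(5.454973) + (0.396) = 2.807098.
For k = 2 (> q): gamma(2) = phi_1 gamma(1) = (0.442)(2.807098) = 1.240737.
Therefore gamma(2) = 1.2407 (to 4 decimal places).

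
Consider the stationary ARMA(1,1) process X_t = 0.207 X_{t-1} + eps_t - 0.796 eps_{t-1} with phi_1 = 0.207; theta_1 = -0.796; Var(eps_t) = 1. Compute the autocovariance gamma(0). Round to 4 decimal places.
\gamma(0) = 1.3625

Multiply the model equation by X_{t-k} and take expectations. With theta_0 = psi_0 = 1 and psi_j the MA(infinity) weights, this gives
  gamma(k) - sum_i phi_i gamma(k-i) = c_k,
  c_k = sigma^2 * sum_{j=k..q} theta_j psi_{j-k}   (c_k = 0 for k > q),
using gamma(-m) = gamma(m).
psi-weights needed (psi_j = theta_j + sum_i phi_i psi_{j-i}):
  psi_1 = theta_1 + phi_1 = -0.796 + (0.207) = -0.589
Right-hand sides:
  c_0 = sigma^2 (1 + theta_1 psi_1) = 1 * (1 + (-0.796)(-0.589)) = 1 * 1.468844 = 1.468844
  c_1 = sigma^2 theta_1 = 1 * (-0.796) = -0.796
  c_2 = 0
Equations for k = 0 and k = 1 (AR order 1):
  gamma(0) = phi_1 gamma(1) + c_0
  gamma(1) = phi_1 gamma(0) + c_1
Substituting the second into the first: gamma(0) (1 - phi_1^2) = c_0 + phi_1 c_1, so
  gamma(0) = (c_0 + phi_1 c_1) / (1 - phi_1^2) = (1.468844 + (0.207)(-0.796)) / (1 - (0.207)^2) = 1.304072 / 0.957151 = 1.362452.
Therefore gamma(0) = 1.3625 (to 4 decimal places).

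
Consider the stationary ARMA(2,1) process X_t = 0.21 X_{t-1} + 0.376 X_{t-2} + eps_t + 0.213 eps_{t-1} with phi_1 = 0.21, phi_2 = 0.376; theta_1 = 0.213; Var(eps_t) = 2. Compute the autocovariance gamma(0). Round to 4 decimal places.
\gamma(0) = 3.1226

Multiply the model equation by X_{t-k} and take expectations. With theta_0 = psi_0 = 1 and psi_j the MA(infinity) weights, this gives
  gamma(k) - sum_i phi_i gamma(k-i) = c_k,
  c_k = sigma^2 * sum_{j=k..q} theta_j psi_{j-k}   (c_k = 0 for k > q),
using gamma(-m) = gamma(m).
psi-weights needed (psi_j = theta_j + sum_i phi_i psi_{j-i}):
  psi_1 = theta_1 + phi_1 = 0.213 + (0.21) = 0.423
Right-hand sides:
  c_0 = sigma^2 (1 + theta_1 psi_1) = 2 * (1 + (0.213)(0.423)) = 2 * 1.090099 = 2.180198
  c_1 = sigma^2 theta_1 = 2 * (0.213) = 0.426
  c_2 = 0
Equations for k = 0, 1, 2 (AR order 2, c_2 = 0):
  (E0) gamma(0) = phi_1 gamma(1) + phi_2 gamma(2) + c_0
  (E1) gamma(1) = phi_1 gamma(0) + phi_2 gamma(1) + c_1
  (E2) gamma(2) = phi_1 gamma(1) + phi_2 gamma(0)
From (E1): gamma(1) = A gamma(0) + B with
  A = phi_1 / (1 - phi_2) = 0.21 / 0.624 = 0.336538,   B = c_1 / (1 - phi_2) = 0.426 / 0.624 = 0.682692.
Insert (E2) into (E0): gamma(0) (1 - phi_2^2) = phi_1 (1 + phi_2) gamma(1) + c_0.
  phi_1 (1 + phi_2) = (0.21)(1.376) = 0.28896,   1 - phi_2^2 = 0.858624.
Replace gamma(1) by A gamma(0) + B and collect gamma(0):
  gamma(0) [0.858624 - (0.28896)(0.336538)] = (0.28896)(0.682692) + 2.180198
  gamma(0) * 0.761378 = 2.377469
  gamma(0) = 2.377469 / 0.761378 = 3.122587.
Therefore gamma(0) = 3.1226 (to 4 decimal places).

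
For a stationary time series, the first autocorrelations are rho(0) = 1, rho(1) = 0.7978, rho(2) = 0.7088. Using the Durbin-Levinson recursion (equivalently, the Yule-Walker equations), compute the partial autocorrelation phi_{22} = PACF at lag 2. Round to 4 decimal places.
\phi_{22} = 0.1989

The PACF at lag k is phi_{kk}, the last component of the solution
to the Yule-Walker system G_k phi = r_k where
  (G_k)_{ij} = rho(|i - j|), (r_k)_i = rho(i), i,j = 1..k.
Equivalently, Durbin-Levinson gives phi_{kk} iteratively:
  phi_{11} = rho(1)
  phi_{kk} = [rho(k) - sum_{j=1..k-1} phi_{k-1,j} rho(k-j)]
            / [1 - sum_{j=1..k-1} phi_{k-1,j} rho(j)],
  phi_{k,j} = phi_{k-1,j} - phi_{kk} phi_{k-1,k-j},  j = 1..k-1.
Step k = 1:
  phi_11 = rho(1) = 0.7978.
Step k = 2:
  phi_22 = [rho(2) - phi_11 rho(1)] / [1 - phi_11 rho(1)] = [0.7088 - (0.7978)(0.7978)] / [1 - (0.7978)(0.7978)]
         = 0.07231516 / 0.36351516 = 0.1989.
Therefore phi_{22} = 0.1989.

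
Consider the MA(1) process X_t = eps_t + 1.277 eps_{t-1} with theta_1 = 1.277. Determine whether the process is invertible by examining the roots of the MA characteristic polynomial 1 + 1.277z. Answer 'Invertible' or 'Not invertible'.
\text{Not invertible}

The MA(q) characteristic polynomial is P(z) = 1 + 1.277z.
Invertibility requires all roots to lie outside the unit circle, i.e. |z| > 1 for every root.
This is linear in z: 1 + (1.277) z = 0  =>  z = -1/(1.277) = -0.783085,  |z| = 0.783085.
Moduli of all roots: 0.7831.
All moduli strictly greater than 1? No.
Verdict: Not invertible.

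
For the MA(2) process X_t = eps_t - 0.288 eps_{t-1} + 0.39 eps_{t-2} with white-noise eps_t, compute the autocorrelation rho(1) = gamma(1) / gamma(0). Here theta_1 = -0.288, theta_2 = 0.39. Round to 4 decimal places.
\rho(1) = -0.3241

For an MA(q) process with theta_0 = 1, the autocovariance is
  gamma(k) = sigma^2 * sum_{i=0..q-k} theta_i * theta_{i+k},
and rho(k) = gamma(k) / gamma(0). Sigma^2 cancels.
  numerator   = (1)*(-0.288) + (-0.288)*(0.39) = -0.40032.
  denominator = (1)^2 + (-0.288)^2 + (0.39)^2 = 1.235044.
  rho(1) = -0.40032 / 1.235044 = -0.3241.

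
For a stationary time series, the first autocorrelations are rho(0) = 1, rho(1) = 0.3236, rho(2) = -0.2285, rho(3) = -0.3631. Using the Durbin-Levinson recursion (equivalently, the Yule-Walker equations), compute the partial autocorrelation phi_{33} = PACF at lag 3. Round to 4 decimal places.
\phi_{33} = -0.1831

The PACF at lag k is phi_{kk}, the last component of the solution
to the Yule-Walker system G_k phi = r_k where
  (G_k)_{ij} = rho(|i - j|), (r_k)_i = rho(i), i,j = 1..k.
Equivalently, Durbin-Levinson gives phi_{kk} iteratively:
  phi_{11} = rho(1)
  phi_{kk} = [rho(k) - sum_{j=1..k-1} phi_{k-1,j} rho(k-j)]
            / [1 - sum_{j=1..k-1} phi_{k-1,j} rho(j)],
  phi_{k,j} = phi_{k-1,j} - phi_{kk} phi_{k-1,k-j},  j = 1..k-1.
Step k = 1:
  phi_11 = rho(1) = 0.3236.
Step k = 2:
  phi_22 = [rho(2) - phi_11 rho(1)] / [1 - phi_11 rho(1)] = [-0.2285 - (0.3236)(0.3236)] / [1 - (0.3236)(0.3236)]
         = -0.33321696 / 0.89528304 = -0.372192.
  Update: phi_21 = phi_11 - phi_22 phi_11 = 0.3236 - (-0.372192)(0.3236) = 0.444041.
Step k = 3:
  phi_33 = [rho(3) - phi_21 rho(2) - phi_22 rho(1)] / [1 - phi_21 rho(1) - phi_22 rho(2)]
    numerator   = -0.3631 - (0.444041)(-0.2285) - (-0.372192)(0.3236) = -0.14119532
    denominator = 1 - (0.444041)(0.3236) - (-0.372192)(-0.2285) = 0.77126244
  phi_33 = -0.14119532 / 0.77126244 = -0.1831.
Therefore phi_{33} = -0.1831.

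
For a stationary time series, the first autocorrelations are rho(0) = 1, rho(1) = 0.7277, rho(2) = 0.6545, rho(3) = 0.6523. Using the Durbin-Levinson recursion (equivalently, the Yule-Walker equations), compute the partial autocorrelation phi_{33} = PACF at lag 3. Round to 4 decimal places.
\phi_{33} = 0.2498

The PACF at lag k is phi_{kk}, the last component of the solution
to the Yule-Walker system G_k phi = r_k where
  (G_k)_{ij} = rho(|i - j|), (r_k)_i = rho(i), i,j = 1..k.
Equivalently, Durbin-Levinson gives phi_{kk} iteratively:
  phi_{11} = rho(1)
  phi_{kk} = [rho(k) - sum_{j=1..k-1} phi_{k-1,j} rho(k-j)]
            / [1 - sum_{j=1..k-1} phi_{k-1,j} rho(j)],
  phi_{k,j} = phi_{k-1,j} - phi_{kk} phi_{k-1,k-j},  j = 1..k-1.
Step k = 1:
  phi_11 = rho(1) = 0.7277.
Step k = 2:
  phi_22 = [rho(2) - phi_11 rho(1)] / [1 - phi_11 rho(1)] = [0.6545 - (0.7277)(0.7277)] / [1 - (0.7277)(0.7277)]
         = 0.12495271 / 0.47045271 = 0.265601.
  Update: phi_21 = phi_11 - phi_22 phi_11 = 0.7277 - (0.265601)(0.7277) = 0.534422.
Step k = 3:
  phi_33 = [rho(3) - phi_21 rho(2) - phi_22 rho(1)] / [1 - phi_21 rho(1) - phi_22 rho(2)]
    numerator   = 0.6523 - (0.534422)(0.6545) - (0.265601)(0.7277) = 0.10924285
    denominator = 1 - (0.534422)(0.7277) - (0.265601)(0.6545) = 0.43726515
  phi_33 = 0.10924285 / 0.43726515 = 0.2498.
Therefore phi_{33} = 0.2498.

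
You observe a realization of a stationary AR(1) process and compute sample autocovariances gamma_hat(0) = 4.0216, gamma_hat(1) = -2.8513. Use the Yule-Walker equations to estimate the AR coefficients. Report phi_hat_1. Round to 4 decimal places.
\hat\phi_{1} = -0.7090

The Yule-Walker equations for an AR(p) process read, in matrix form,
  Gamma_p phi = r_p,   with   (Gamma_p)_{ij} = gamma(|i - j|),
                       (r_p)_i = gamma(i),   i,j = 1..p.
Substitute the sample gammas (Toeplitz matrix and right-hand side of size 1):
  Gamma_p = [[4.0216]]
  r_p     = [-2.8513]
With p = 1 this is the single equation gamma(0) phi_1 = gamma(1):
  phi_hat_1 = gamma(1) / gamma(0) = -2.8513 / 4.0216 = -0.7090.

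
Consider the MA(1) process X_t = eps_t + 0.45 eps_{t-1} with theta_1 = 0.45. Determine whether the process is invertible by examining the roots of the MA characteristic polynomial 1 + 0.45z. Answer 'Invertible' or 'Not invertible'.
\text{Invertible}

The MA(q) characteristic polynomial is P(z) = 1 + 0.45z.
Invertibility requires all roots to lie outside the unit circle, i.e. |z| > 1 for every root.
This is linear in z: 1 + (0.45) z = 0  =>  z = -1/(0.45) = -2.222222,  |z| = 2.222222.
Moduli of all roots: 2.2222.
All moduli strictly greater than 1? Yes.
Verdict: Invertible.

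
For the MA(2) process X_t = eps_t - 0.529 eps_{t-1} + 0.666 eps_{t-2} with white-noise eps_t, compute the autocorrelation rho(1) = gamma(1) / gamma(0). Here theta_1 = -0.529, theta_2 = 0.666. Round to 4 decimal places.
\rho(1) = -0.5114

For an MA(q) process with theta_0 = 1, the autocovariance is
  gamma(k) = sigma^2 * sum_{i=0..q-k} theta_i * theta_{i+k},
and rho(k) = gamma(k) / gamma(0). Sigma^2 cancels.
  numerator   = (1)*(-0.529) + (-0.529)*(0.666) = -0.881314.
  denominator = (1)^2 + (-0.529)^2 + (0.666)^2 = 1.723397.
  rho(1) = -0.881314 / 1.723397 = -0.5114.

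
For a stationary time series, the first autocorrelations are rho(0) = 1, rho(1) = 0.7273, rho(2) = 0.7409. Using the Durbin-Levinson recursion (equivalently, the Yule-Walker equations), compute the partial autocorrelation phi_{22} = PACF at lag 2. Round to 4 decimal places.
\phi_{22} = 0.4499

The PACF at lag k is phi_{kk}, the last component of the solution
to the Yule-Walker system G_k phi = r_k where
  (G_k)_{ij} = rho(|i - j|), (r_k)_i = rho(i), i,j = 1..k.
Equivalently, Durbin-Levinson gives phi_{kk} iteratively:
  phi_{11} = rho(1)
  phi_{kk} = [rho(k) - sum_{j=1..k-1} phi_{k-1,j} rho(k-j)]
            / [1 - sum_{j=1..k-1} phi_{k-1,j} rho(j)],
  phi_{k,j} = phi_{k-1,j} - phi_{kk} phi_{k-1,k-j},  j = 1..k-1.
Step k = 1:
  phi_11 = rho(1) = 0.7273.
Step k = 2:
  phi_22 = [rho(2) - phi_11 rho(1)] / [1 - phi_11 rho(1)] = [0.7409 - (0.7273)(0.7273)] / [1 - (0.7273)(0.7273)]
         = 0.21193471 / 0.47103471 = 0.4499.
Therefore phi_{22} = 0.4499.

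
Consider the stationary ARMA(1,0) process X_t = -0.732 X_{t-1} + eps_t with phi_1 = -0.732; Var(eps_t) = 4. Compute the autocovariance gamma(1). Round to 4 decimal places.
\gamma(1) = -6.3080

Multiply the model equation by X_{t-k} and take expectations. With theta_0 = psi_0 = 1 and psi_j the MA(infinity) weights, this gives
  gamma(k) - sum_i phi_i gamma(k-i) = c_k,
  c_k = sigma^2 * sum_{j=k..q} theta_j psi_{j-k}   (c_k = 0 for k > q),
using gamma(-m) = gamma(m).
Pure AR (q = 0): c_0 = sigma^2 = 4, c_k = 0 for k >= 1.
Equations for k = 0 and k = 1 (AR order 1):
  gamma(0) = phi_1 gamma(1) + c_0
  gamma(1) = phi_1 gamma(0) + c_1
Substituting the second into the first: gamma(0) (1 - phi_1^2) = c_0 + phi_1 c_1, so
  gamma(0) = c_0 / (1 - phi_1^2) = 4 / (1 - (-0.732)^2) = 4 / 0.464176 = 8.617421.
  gamma(1) = phi_1 gamma(0) = (-0.732)(8.617421) = -6.307952.
Therefore gamma(1) = -6.3080 (to 4 decimal places).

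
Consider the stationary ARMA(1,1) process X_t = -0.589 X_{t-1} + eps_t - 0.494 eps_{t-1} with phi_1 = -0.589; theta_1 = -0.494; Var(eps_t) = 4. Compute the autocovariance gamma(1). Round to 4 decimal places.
\gamma(1) = -8.5632

Multiply the model equation by X_{t-k} and take expectations. With theta_0 = psi_0 = 1 and psi_j the MA(infinity) weights, this gives
  gamma(k) - sum_i phi_i gamma(k-i) = c_k,
  c_k = sigma^2 * sum_{j=k..q} theta_j psi_{j-k}   (c_k = 0 for k > q),
using gamma(-m) = gamma(m).
psi-weights needed (psi_j = theta_j + sum_i phi_i psi_{j-i}):
  psi_1 = theta_1 + phi_1 = -0.494 + (-0.589) = -1.083
Right-hand sides:
  c_0 = sigma^2 (1 + theta_1 psi_1) = 4 * (1 + (-0.494)(-1.083)) = 4 * 1.535002 = 6.140008
  c_1 = sigma^2 theta_1 = 4 * (-0.494) = -1.976
  c_2 = 0
Equations for k = 0 and k = 1 (AR order 1):
  gamma(0) = phi_1 gamma(1) + c_0
  gamma(1) = phi_1 gamma(0) + c_1
Substituting the second into the first: gamma(0) (1 - phi_1^2) = c_0 + phi_1 c_1, so
  gamma(0) = (c_0 + phi_1 c_1) / (1 - phi_1^2) = (6.140008 + (-0.589)(-1.976)) / (1 - (-0.589)^2) = 7.303872 / 0.653079 = 11.18375.
  gamma(1) = phi_1 gamma(0) + c_1 = (-0.589)(11.18375) + (-1.976) = -8.563229.
Therefore gamma(1) = -8.5632 (to 4 decimal places).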